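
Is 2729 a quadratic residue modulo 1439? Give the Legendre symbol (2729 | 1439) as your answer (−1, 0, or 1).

First reduce: 2729 ≡ 1290 (mod 1439).
Pull out 2: since 1439 ≡ 7 (mod 8), (2/1439) = +1.
Reciprocity: 645 ≡ 1 and 1439 ≡ 3 (mod 4), so (645/1439) = +(1439/645).
Reduce top mod 645: now compute (149/645).
Reciprocity: 149 ≡ 1 and 645 ≡ 1 (mod 4), so (149/645) = +(645/149).
Reduce top mod 149: now compute (49/149).
Reciprocity: 49 ≡ 1 and 149 ≡ 1 (mod 4), so (49/149) = +(149/49).
Reduce top mod 49: now compute (2/49).
Pull out 2: since 49 ≡ 1 (mod 8), (2/49) = +1.
Reached (1/49) = 1. Collecting the sign flips along the way, the symbol is +1.

1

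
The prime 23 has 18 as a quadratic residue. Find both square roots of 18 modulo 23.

8, 15

Since 23 ≡ 3 (mod 4), a square root of 18 is 18^((23+1)/4) = 18^6 mod 23.
Repeated squaring: 18^2≡2, 18^4≡4 (mod 23).
18^6 = 18^(4+2) ≡ 8 (mod 23).
Check: 8² = 64 ≡ 18 (mod 23). The two roots are 8 and 15.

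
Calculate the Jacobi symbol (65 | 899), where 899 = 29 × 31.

-1

Reciprocity: 65 ≡ 1 and 899 ≡ 3 (mod 4), so (65/899) = +(899/65).
Reduce top mod 65: now compute (54/65).
Pull out 2: since 65 ≡ 1 (mod 8), (2/65) = +1.
Reciprocity: 27 ≡ 3 and 65 ≡ 1 (mod 4), so (27/65) = +(65/27).
Reduce top mod 27: now compute (11/27).
Reciprocity: 11 ≡ 3 and 27 ≡ 3 (mod 4), so (11/27) = −(27/11).
Reduce top mod 11: now compute (5/11).
Reciprocity: 5 ≡ 1 and 11 ≡ 3 (mod 4), so (5/11) = +(11/5).
Reduce top mod 5: now compute (1/5).
Reached (1/5) = 1. Collecting the sign flips along the way, the symbol is -1.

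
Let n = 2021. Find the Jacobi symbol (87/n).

-1

Reciprocity: 87 ≡ 3 and 2021 ≡ 1 (mod 4), so (87/2021) = +(2021/87).
Reduce top mod 87: now compute (20/87).
Pull out 2^2: since 87 ≡ 7 (mod 8), (2/87) = +1, so (2/87)^2 = +1.
Reciprocity: 5 ≡ 1 and 87 ≡ 3 (mod 4), so (5/87) = +(87/5).
Reduce top mod 5: now compute (2/5).
Pull out 2: since 5 ≡ 5 (mod 8), (2/5) = -1.
Reached (1/5) = 1. Collecting the sign flips along the way, the symbol is -1.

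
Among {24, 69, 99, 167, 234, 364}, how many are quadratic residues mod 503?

(24/503) = +1 → QR.
(69/503) = +1 → QR.
(99/503) = +1 → QR.
(167/503) = -1 → non-residue.
(234/503) = +1 → QR.
(364/503) = +1 → QR.
Total quadratic residues among the 6: 5.

5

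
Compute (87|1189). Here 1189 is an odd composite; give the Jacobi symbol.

0

Reciprocity: 87 ≡ 3 and 1189 ≡ 1 (mod 4), so (87/1189) = +(1189/87).
Reduce top mod 87: now compute (58/87).
Pull out 2: since 87 ≡ 7 (mod 8), (2/87) = +1.
Reciprocity: 29 ≡ 1 and 87 ≡ 3 (mod 4), so (29/87) = +(87/29).
Reduce top mod 29: now compute (0/29).
Top reduces to 0: gcd > 1, so the symbol is 0.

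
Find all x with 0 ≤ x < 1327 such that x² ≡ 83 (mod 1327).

332, 995

Since 1327 ≡ 3 (mod 4), a square root of 83 is 83^((1327+1)/4) = 83^332 mod 1327.
Repeated squaring: 83^2≡254, 83^4≡820, 83^8≡938, 83^16≡43, 83^32≡522, 83^64≡449, 83^128≡1224, 83^256≡1320 (mod 1327).
83^332 = 83^(256+64+8+4) ≡ 332 (mod 1327).
Check: 332² = 110224 ≡ 83 (mod 1327). The two roots are 332 and 995.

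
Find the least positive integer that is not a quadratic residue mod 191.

(2/191) = +1, so 2 is a residue.
(3/191) = +1, so 3 is a residue.
(4/191) = +1, so 4 is a residue.
(5/191) = +1, so 5 is a residue.
(6/191) = +1, so 6 is a residue.
(7/191) = −1, so 7 is the smallest positive non-residue mod 191.

7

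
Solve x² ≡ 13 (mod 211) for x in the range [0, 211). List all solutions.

Since 211 ≡ 3 (mod 4), a square root of 13 is 13^((211+1)/4) = 13^53 mod 211.
Repeated squaring: 13^2≡169, 13^4≡76, 13^8≡79, 13^16≡122, 13^32≡114 (mod 211).
13^53 = 13^(32+16+4+1) ≡ 151 (mod 211).
Check: 151² = 22801 ≡ 13 (mod 211). The two roots are 60 and 151.

60, 151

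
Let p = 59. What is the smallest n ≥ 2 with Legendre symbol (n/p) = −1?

2

(2/59) = −1, so 2 is the smallest positive non-residue mod 59.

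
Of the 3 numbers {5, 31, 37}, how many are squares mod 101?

(5/101) = +1 → QR.
(31/101) = +1 → QR.
(37/101) = +1 → QR.
Total quadratic residues among the 3: 3.

3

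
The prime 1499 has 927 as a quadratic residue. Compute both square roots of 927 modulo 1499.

726, 773

Since 1499 ≡ 3 (mod 4), a square root of 927 is 927^((1499+1)/4) = 927^375 mod 1499.
Repeated squaring: 927^2≡402, 927^4≡1211, 927^8≡499, 927^16≡167, 927^32≡907, 927^64≡1197, 927^128≡1264, 927^256≡1261 (mod 1499).
927^375 = 927^(256+64+32+16+4+2+1) ≡ 773 (mod 1499).
Check: 773² = 597529 ≡ 927 (mod 1499). The two roots are 726 and 773.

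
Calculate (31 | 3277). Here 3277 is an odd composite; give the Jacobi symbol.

-1

Reciprocity: 31 ≡ 3 and 3277 ≡ 1 (mod 4), so (31/3277) = +(3277/31).
Reduce top mod 31: now compute (22/31).
Pull out 2: since 31 ≡ 7 (mod 8), (2/31) = +1.
Reciprocity: 11 ≡ 3 and 31 ≡ 3 (mod 4), so (11/31) = −(31/11).
Reduce top mod 11: now compute (9/11).
Reciprocity: 9 ≡ 1 and 11 ≡ 3 (mod 4), so (9/11) = +(11/9).
Reduce top mod 9: now compute (2/9).
Pull out 2: since 9 ≡ 1 (mod 8), (2/9) = +1.
Reached (1/9) = 1. Collecting the sign flips along the way, the symbol is -1.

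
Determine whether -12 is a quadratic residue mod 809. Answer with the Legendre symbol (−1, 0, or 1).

-1

First reduce: -12 ≡ 797 (mod 809).
Reciprocity: 797 ≡ 1 and 809 ≡ 1 (mod 4), so (797/809) = +(809/797).
Reduce top mod 797: now compute (12/797).
Pull out 2^2: since 797 ≡ 5 (mod 8), (2/797) = -1, so (2/797)^2 = +1.
Reciprocity: 3 ≡ 3 and 797 ≡ 1 (mod 4), so (3/797) = +(797/3).
Reduce top mod 3: now compute (2/3).
Pull out 2: since 3 ≡ 3 (mod 8), (2/3) = -1.
Reached (1/3) = 1. Collecting the sign flips along the way, the symbol is -1.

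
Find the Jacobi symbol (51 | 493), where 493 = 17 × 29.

0

Reciprocity: 51 ≡ 3 and 493 ≡ 1 (mod 4), so (51/493) = +(493/51).
Reduce top mod 51: now compute (34/51).
Pull out 2: since 51 ≡ 3 (mod 8), (2/51) = -1.
Reciprocity: 17 ≡ 1 and 51 ≡ 3 (mod 4), so (17/51) = +(51/17).
Reduce top mod 17: now compute (0/17).
Top reduces to 0: gcd > 1, so the symbol is 0.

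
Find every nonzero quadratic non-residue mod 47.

Square k = 1,…,23 (k and 47−k give the same square):
1²=1, 2²=4, 3²=9, 4²=16, 5²=25, 6²=36, 7²≡2, 8²≡17, 9²≡34, 10²≡6, 11²≡27, 12²≡3, 13²≡28, 14²≡8, 15²≡37, 16²≡21, 17²≡7, 18²≡42, 19²≡32, 20²≡24, 21²≡18, 22²≡14, 23²≡12 (mod 47).
The residues are {1, 2, 3, 4, 6, 7, 8, 9, 12, 14, 16, 17, 18, 21, 24, 25, 27, 28, 32, 34, 36, 37, 42}; the non-residues are the remaining 23 nonzero classes.

5, 10, 11, 13, 15, 19, 20, 22, 23, 26, 29, 30, 31, 33, 35, 38, 39, 40, 41, 43, 44, 45, 46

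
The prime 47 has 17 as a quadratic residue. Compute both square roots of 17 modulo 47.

Since 47 ≡ 3 (mod 4), a square root of 17 is 17^((47+1)/4) = 17^12 mod 47.
Repeated squaring: 17^2≡7, 17^4≡2, 17^8≡4 (mod 47).
17^12 = 17^(8+4) ≡ 8 (mod 47).
Check: 8² = 64 ≡ 17 (mod 47). The two roots are 8 and 39.

8, 39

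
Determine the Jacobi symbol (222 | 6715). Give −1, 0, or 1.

Pull out 2: since 6715 ≡ 3 (mod 8), (2/6715) = -1.
Reciprocity: 111 ≡ 3 and 6715 ≡ 3 (mod 4), so (111/6715) = −(6715/111).
Reduce top mod 111: now compute (55/111).
Reciprocity: 55 ≡ 3 and 111 ≡ 3 (mod 4), so (55/111) = −(111/55).
Reduce top mod 55: now compute (1/55).
Reached (1/55) = 1. Collecting the sign flips along the way, the symbol is -1.

-1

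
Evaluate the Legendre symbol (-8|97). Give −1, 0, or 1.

1

Euler's criterion: (-8/97) ≡ 89^48 (mod 97).
89^2 ≡ 64 (mod 97)
89^4 ≡ 22 (mod 97)
89^8 ≡ 96 (mod 97)
89^16 ≡ 1 (mod 97)
89^32 ≡ 1 (mod 97)
89^48 = 89^(32+16) ≡ 1 (mod 97).
Result is 1, so (-8/97) = 1.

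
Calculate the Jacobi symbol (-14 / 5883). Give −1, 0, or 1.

1

First reduce: -14 ≡ 5869 (mod 5883).
Reciprocity: 5869 ≡ 1 and 5883 ≡ 3 (mod 4), so (5869/5883) = +(5883/5869).
Reduce top mod 5869: now compute (14/5869).
Pull out 2: since 5869 ≡ 5 (mod 8), (2/5869) = -1.
Reciprocity: 7 ≡ 3 and 5869 ≡ 1 (mod 4), so (7/5869) = +(5869/7).
Reduce top mod 7: now compute (3/7).
Reciprocity: 3 ≡ 3 and 7 ≡ 3 (mod 4), so (3/7) = −(7/3).
Reduce top mod 3: now compute (1/3).
Reached (1/3) = 1. Collecting the sign flips along the way, the symbol is +1.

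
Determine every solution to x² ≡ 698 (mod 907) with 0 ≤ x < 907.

Since 907 ≡ 3 (mod 4), a square root of 698 is 698^((907+1)/4) = 698^227 mod 907.
Repeated squaring: 698^2≡145, 698^4≡164, 698^8≡593, 698^16≡640, 698^32≡543, 698^64≡74, 698^128≡34 (mod 907).
698^227 = 698^(128+64+32+2+1) ≡ 510 (mod 907).
Check: 510² = 260100 ≡ 698 (mod 907). The two roots are 397 and 510.

397, 510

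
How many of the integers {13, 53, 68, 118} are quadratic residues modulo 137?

2

(13/137) = -1 → non-residue.
(53/137) = -1 → non-residue.
(68/137) = +1 → QR.
(118/137) = +1 → QR.
Total quadratic residues among the 4: 2.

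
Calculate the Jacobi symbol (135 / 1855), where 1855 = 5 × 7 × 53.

Reciprocity: 135 ≡ 3 and 1855 ≡ 3 (mod 4), so (135/1855) = −(1855/135).
Reduce top mod 135: now compute (100/135).
Pull out 2^2: since 135 ≡ 7 (mod 8), (2/135) = +1, so (2/135)^2 = +1.
Reciprocity: 25 ≡ 1 and 135 ≡ 3 (mod 4), so (25/135) = +(135/25).
Reduce top mod 25: now compute (10/25).
Pull out 2: since 25 ≡ 1 (mod 8), (2/25) = +1.
Reciprocity: 5 ≡ 1 and 25 ≡ 1 (mod 4), so (5/25) = +(25/5).
Reduce top mod 5: now compute (0/5).
Top reduces to 0: gcd > 1, so the symbol is 0.

0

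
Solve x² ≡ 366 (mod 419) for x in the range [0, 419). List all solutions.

146, 273

Since 419 ≡ 3 (mod 4), a square root of 366 is 366^((419+1)/4) = 366^105 mod 419.
Repeated squaring: 366^2≡295, 366^4≡292, 366^8≡207, 366^16≡111, 366^32≡170, 366^64≡408 (mod 419).
366^105 = 366^(64+32+8+1) ≡ 273 (mod 419).
Check: 273² = 74529 ≡ 366 (mod 419). The two roots are 146 and 273.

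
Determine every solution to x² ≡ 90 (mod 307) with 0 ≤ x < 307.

107, 200

Since 307 ≡ 3 (mod 4), a square root of 90 is 90^((307+1)/4) = 90^77 mod 307.
Repeated squaring: 90^2≡118, 90^4≡109, 90^8≡215, 90^16≡175, 90^32≡232, 90^64≡99 (mod 307).
90^77 = 90^(64+8+4+1) ≡ 107 (mod 307).
Check: 107² = 11449 ≡ 90 (mod 307). The two roots are 107 and 200.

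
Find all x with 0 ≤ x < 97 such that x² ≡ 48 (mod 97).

97 ≡ 1 (mod 4), so we find a root by search.
Trying successive values, 40² = 1600 ≡ 48 (mod 97). The other root is 97 − 40 = 57.

40, 57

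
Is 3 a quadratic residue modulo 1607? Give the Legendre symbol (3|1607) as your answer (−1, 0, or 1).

1

Reciprocity: 3 ≡ 3 and 1607 ≡ 3 (mod 4), so (3/1607) = −(1607/3).
Reduce top mod 3: now compute (2/3).
Pull out 2: since 3 ≡ 3 (mod 8), (2/3) = -1.
Reached (1/3) = 1. Collecting the sign flips along the way, the symbol is +1.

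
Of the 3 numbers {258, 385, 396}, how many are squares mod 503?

(258/503) = +1 → QR.
(385/503) = -1 → non-residue.
(396/503) = +1 → QR.
Total quadratic residues among the 3: 2.

2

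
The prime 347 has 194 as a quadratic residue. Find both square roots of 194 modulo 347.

96, 251

Since 347 ≡ 3 (mod 4), a square root of 194 is 194^((347+1)/4) = 194^87 mod 347.
Repeated squaring: 194^2≡160, 194^4≡269, 194^8≡185, 194^16≡219, 194^32≡75, 194^64≡73 (mod 347).
194^87 = 194^(64+16+4+2+1) ≡ 251 (mod 347).
Check: 251² = 63001 ≡ 194 (mod 347). The two roots are 96 and 251.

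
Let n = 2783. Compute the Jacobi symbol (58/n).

1

Pull out 2: since 2783 ≡ 7 (mod 8), (2/2783) = +1.
Reciprocity: 29 ≡ 1 and 2783 ≡ 3 (mod 4), so (29/2783) = +(2783/29).
Reduce top mod 29: now compute (28/29).
Pull out 2^2: since 29 ≡ 5 (mod 8), (2/29) = -1, so (2/29)^2 = +1.
Reciprocity: 7 ≡ 3 and 29 ≡ 1 (mod 4), so (7/29) = +(29/7).
Reduce top mod 7: now compute (1/7).
Reached (1/7) = 1. Collecting the sign flips along the way, the symbol is +1.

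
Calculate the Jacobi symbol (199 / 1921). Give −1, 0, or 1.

1

Reciprocity: 199 ≡ 3 and 1921 ≡ 1 (mod 4), so (199/1921) = +(1921/199).
Reduce top mod 199: now compute (130/199).
Pull out 2: since 199 ≡ 7 (mod 8), (2/199) = +1.
Reciprocity: 65 ≡ 1 and 199 ≡ 3 (mod 4), so (65/199) = +(199/65).
Reduce top mod 65: now compute (4/65).
Pull out 2^2: since 65 ≡ 1 (mod 8), (2/65) = +1, so (2/65)^2 = +1.
Reached (1/65) = 1. Collecting the sign flips along the way, the symbol is +1.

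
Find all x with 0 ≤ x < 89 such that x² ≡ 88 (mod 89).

34, 55

89 ≡ 1 (mod 4), so we find a root by search.
Trying successive values, 34² = 1156 ≡ 88 (mod 89). The other root is 89 − 34 = 55.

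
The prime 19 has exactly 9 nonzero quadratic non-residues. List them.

2,3,8,10,12,13,14,15,18

Square k = 1,…,9 (k and 19−k give the same square):
1²=1, 2²=4, 3²=9, 4²=16, 5²≡6, 6²≡17, 7²≡11, 8²≡7, 9²≡5 (mod 19).
The residues are {1, 4, 5, 6, 7, 9, 11, 16, 17}; the non-residues are the remaining 9 nonzero classes.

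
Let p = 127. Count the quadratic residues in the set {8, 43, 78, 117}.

2

(8/127) = +1 → QR.
(43/127) = -1 → non-residue.
(78/127) = -1 → non-residue.
(117/127) = +1 → QR.
Total quadratic residues among the 4: 2.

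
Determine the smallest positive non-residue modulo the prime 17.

(2/17) = +1, so 2 is a residue.
(3/17) = −1, so 3 is the smallest positive non-residue mod 17.

3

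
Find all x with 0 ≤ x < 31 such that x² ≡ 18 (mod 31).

Since 31 ≡ 3 (mod 4), a square root of 18 is 18^((31+1)/4) = 18^8 mod 31.
Repeated squaring: 18^2≡14, 18^4≡10, 18^8≡7 (mod 31).
18^8 = 18^(8) ≡ 7 (mod 31).
Check: 7² = 49 ≡ 18 (mod 31). The two roots are 7 and 24.

7, 24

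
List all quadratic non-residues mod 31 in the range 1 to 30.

Square k = 1,…,15 (k and 31−k give the same square):
1²=1, 2²=4, 3²=9, 4²=16, 5²=25, 6²≡5, 7²≡18, 8²≡2, 9²≡19, 10²≡7, 11²≡28, 12²≡20, 13²≡14, 14²≡10, 15²≡8 (mod 31).
The residues are {1, 2, 4, 5, 7, 8, 9, 10, 14, 16, 18, 19, 20, 25, 28}; the non-residues are the remaining 15 nonzero classes.

3,6,11,12,13,15,17,21,22,23,24,26,27,29,30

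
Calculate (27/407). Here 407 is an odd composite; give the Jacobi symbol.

1

Reciprocity: 27 ≡ 3 and 407 ≡ 3 (mod 4), so (27/407) = −(407/27).
Reduce top mod 27: now compute (2/27).
Pull out 2: since 27 ≡ 3 (mod 8), (2/27) = -1.
Reached (1/27) = 1. Collecting the sign flips along the way, the symbol is +1.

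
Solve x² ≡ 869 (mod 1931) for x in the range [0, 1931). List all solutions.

Since 1931 ≡ 3 (mod 4), a square root of 869 is 869^((1931+1)/4) = 869^483 mod 1931.
Repeated squaring: 869^2≡140, 869^4≡290, 869^8≡1067, 869^16≡1130, 869^32≡509, 869^64≡327, 869^128≡724, 869^256≡875 (mod 1931).
869^483 = 869^(256+128+64+32+2+1) ≡ 768 (mod 1931).
Check: 768² = 589824 ≡ 869 (mod 1931). The two roots are 768 and 1163.

768, 1163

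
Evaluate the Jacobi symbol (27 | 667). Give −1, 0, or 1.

-1

Reciprocity: 27 ≡ 3 and 667 ≡ 3 (mod 4), so (27/667) = −(667/27).
Reduce top mod 27: now compute (19/27).
Reciprocity: 19 ≡ 3 and 27 ≡ 3 (mod 4), so (19/27) = −(27/19).
Reduce top mod 19: now compute (8/19).
Pull out 2^3: since 19 ≡ 3 (mod 8), (2/19) = -1, so (2/19)^3 = -1.
Reached (1/19) = 1. Collecting the sign flips along the way, the symbol is -1.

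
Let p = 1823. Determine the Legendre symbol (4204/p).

First reduce: 4204 ≡ 558 (mod 1823).
Pull out 2: since 1823 ≡ 7 (mod 8), (2/1823) = +1.
Reciprocity: 279 ≡ 3 and 1823 ≡ 3 (mod 4), so (279/1823) = −(1823/279).
Reduce top mod 279: now compute (149/279).
Reciprocity: 149 ≡ 1 and 279 ≡ 3 (mod 4), so (149/279) = +(279/149).
Reduce top mod 149: now compute (130/149).
Pull out 2: since 149 ≡ 5 (mod 8), (2/149) = -1.
Reciprocity: 65 ≡ 1 and 149 ≡ 1 (mod 4), so (65/149) = +(149/65).
Reduce top mod 65: now compute (19/65).
Reciprocity: 19 ≡ 3 and 65 ≡ 1 (mod 4), so (19/65) = +(65/19).
Reduce top mod 19: now compute (8/19).
Pull out 2^3: since 19 ≡ 3 (mod 8), (2/19) = -1, so (2/19)^3 = -1.
Reached (1/19) = 1. Collecting the sign flips along the way, the symbol is -1.

-1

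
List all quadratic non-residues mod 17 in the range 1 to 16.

Square k = 1,…,8 (k and 17−k give the same square):
1²=1, 2²=4, 3²=9, 4²=16, 5²≡8, 6²≡2, 7²≡15, 8²≡13 (mod 17).
The residues are {1, 2, 4, 8, 9, 13, 15, 16}; the non-residues are the remaining 8 nonzero classes.

3 5 6 7 10 11 12 14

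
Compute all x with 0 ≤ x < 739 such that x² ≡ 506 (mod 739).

286, 453

Since 739 ≡ 3 (mod 4), a square root of 506 is 506^((739+1)/4) = 506^185 mod 739.
Repeated squaring: 506^2≡342, 506^4≡202, 506^8≡159, 506^16≡155, 506^32≡377, 506^64≡241, 506^128≡439 (mod 739).
506^185 = 506^(128+32+16+8+1) ≡ 286 (mod 739).
Check: 286² = 81796 ≡ 506 (mod 739). The two roots are 286 and 453.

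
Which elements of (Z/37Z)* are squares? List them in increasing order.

1 3 4 7 9 10 11 12 16 21 25 26 27 28 30 33 34 36

Square k = 1,…,18 (k and 37−k give the same square):
1²=1, 2²=4, 3²=9, 4²=16, 5²=25, 6²=36, 7²≡12, 8²≡27, 9²≡7, 10²≡26, 11²≡10, 12²≡33, 13²≡21, 14²≡11, 15²≡3, 16²≡34, 17²≡30, 18²≡28 (mod 37).
So the quadratic residues mod 37 are {1, 3, 4, 7, 9, 10, 11, 12, 16, 21, 25, 26, 27, 28, 30, 33, 34, 36}.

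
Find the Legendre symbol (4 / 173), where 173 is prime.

1

Pull out 2^2: since 173 ≡ 5 (mod 8), (2/173) = -1, so (2/173)^2 = +1.
Reached (1/173) = 1. Collecting the sign flips along the way, the symbol is +1.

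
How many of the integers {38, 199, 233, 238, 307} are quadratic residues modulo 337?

1

(38/337) = -1 → non-residue.
(199/337) = -1 → non-residue.
(233/337) = +1 → QR.
(238/337) = -1 → non-residue.
(307/337) = -1 → non-residue.
Total quadratic residues among the 5: 1.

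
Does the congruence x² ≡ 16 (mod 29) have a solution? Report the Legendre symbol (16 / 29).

Pull out 2^4: since 29 ≡ 5 (mod 8), (2/29) = -1, so (2/29)^4 = +1.
Reached (1/29) = 1. Collecting the sign flips along the way, the symbol is +1.

1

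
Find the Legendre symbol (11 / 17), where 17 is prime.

Euler's criterion: (11/17) ≡ 11^8 (mod 17).
11^2 ≡ 2 (mod 17)
11^4 ≡ 4 (mod 17)
11^8 ≡ 16 (mod 17)
11^8 = 11^(8) ≡ 16 (mod 17).
Result is 16 ≡ −1, so (11/17) = −1.

-1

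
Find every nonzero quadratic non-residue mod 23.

5 7 10 11 14 15 17 19 20 21 22

Square k = 1,…,11 (k and 23−k give the same square):
1²=1, 2²=4, 3²=9, 4²=16, 5²≡2, 6²≡13, 7²≡3, 8²≡18, 9²≡12, 10²≡8, 11²≡6 (mod 23).
The residues are {1, 2, 3, 4, 6, 8, 9, 12, 13, 16, 18}; the non-residues are the remaining 11 nonzero classes.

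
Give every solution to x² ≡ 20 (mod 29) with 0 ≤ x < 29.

29 ≡ 1 (mod 4), so we find a root by search.
Trying successive values, 7² = 49 ≡ 20 (mod 29). The other root is 29 − 7 = 22.

7, 22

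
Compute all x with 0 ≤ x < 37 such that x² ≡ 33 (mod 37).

12, 25

37 ≡ 1 (mod 4), so we find a root by search.
Trying successive values, 12² = 144 ≡ 33 (mod 37). The other root is 37 − 12 = 25.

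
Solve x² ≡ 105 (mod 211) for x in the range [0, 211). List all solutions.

59, 152

Since 211 ≡ 3 (mod 4), a square root of 105 is 105^((211+1)/4) = 105^53 mod 211.
Repeated squaring: 105^2≡53, 105^4≡66, 105^8≡136, 105^16≡139, 105^32≡120 (mod 211).
105^53 = 105^(32+16+4+1) ≡ 59 (mod 211).
Check: 59² = 3481 ≡ 105 (mod 211). The two roots are 59 and 152.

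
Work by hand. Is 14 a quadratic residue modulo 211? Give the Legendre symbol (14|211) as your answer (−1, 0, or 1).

Pull out 2: since 211 ≡ 3 (mod 8), (2/211) = -1.
Reciprocity: 7 ≡ 3 and 211 ≡ 3 (mod 4), so (7/211) = −(211/7).
Reduce top mod 7: now compute (1/7).
Reached (1/7) = 1. Collecting the sign flips along the way, the symbol is +1.

1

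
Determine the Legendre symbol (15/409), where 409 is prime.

Euler's criterion: (15/409) ≡ 15^204 (mod 409).
15^2 ≡ 225 (mod 409)
15^4 ≡ 318 (mod 409)
15^8 ≡ 101 (mod 409)
15^16 ≡ 385 (mod 409)
15^32 ≡ 167 (mod 409)
15^64 ≡ 77 (mod 409)
15^128 ≡ 203 (mod 409)
15^204 = 15^(128+64+8+4) ≡ 1 (mod 409).
Result is 1, so (15/409) = 1.

1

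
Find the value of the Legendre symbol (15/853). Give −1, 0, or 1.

Reciprocity: 15 ≡ 3 and 853 ≡ 1 (mod 4), so (15/853) = +(853/15).
Reduce top mod 15: now compute (13/15).
Reciprocity: 13 ≡ 1 and 15 ≡ 3 (mod 4), so (13/15) = +(15/13).
Reduce top mod 13: now compute (2/13).
Pull out 2: since 13 ≡ 5 (mod 8), (2/13) = -1.
Reached (1/13) = 1. Collecting the sign flips along the way, the symbol is -1.

-1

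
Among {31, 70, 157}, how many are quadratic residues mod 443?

0

(31/443) = -1 → non-residue.
(70/443) = -1 → non-residue.
(157/443) = -1 → non-residue.
Total quadratic residues among the 3: 0.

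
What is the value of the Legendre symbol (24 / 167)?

Euler's criterion: (24/167) ≡ 24^83 (mod 167).
24^2 ≡ 75 (mod 167)
24^4 ≡ 114 (mod 167)
24^8 ≡ 137 (mod 167)
24^16 ≡ 65 (mod 167)
24^32 ≡ 50 (mod 167)
24^64 ≡ 162 (mod 167)
24^83 = 24^(64+16+2+1) ≡ 1 (mod 167).
Result is 1, so (24/167) = 1.

1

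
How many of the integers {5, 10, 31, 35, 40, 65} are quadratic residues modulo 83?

(5/83) = -1 → non-residue.
(10/83) = +1 → QR.
(31/83) = +1 → QR.
(35/83) = -1 → non-residue.
(40/83) = +1 → QR.
(65/83) = +1 → QR.
Total quadratic residues among the 6: 4.

4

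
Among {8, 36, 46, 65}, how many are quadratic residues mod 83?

(8/83) = -1 → non-residue.
(36/83) = +1 → QR.
(46/83) = -1 → non-residue.
(65/83) = +1 → QR.
Total quadratic residues among the 4: 2.

2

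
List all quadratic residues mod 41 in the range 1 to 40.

Square k = 1,…,20 (k and 41−k give the same square):
1²=1, 2²=4, 3²=9, 4²=16, 5²=25, 6²=36, 7²≡8, 8²≡23, 9²≡40, 10²≡18, 11²≡39, 12²≡21, 13²≡5, 14²≡32, 15²≡20, 16²≡10, 17²≡2, 18²≡37, 19²≡33, 20²≡31 (mod 41).
So the quadratic residues mod 41 are {1, 2, 4, 5, 8, 9, 10, 16, 18, 20, 21, 23, 25, 31, 32, 33, 36, 37, 39, 40}.

1 2 4 5 8 9 10 16 18 20 21 23 25 31 32 33 36 37 39 40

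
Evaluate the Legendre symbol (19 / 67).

1

Reciprocity: 19 ≡ 3 and 67 ≡ 3 (mod 4), so (19/67) = −(67/19).
Reduce top mod 19: now compute (10/19).
Pull out 2: since 19 ≡ 3 (mod 8), (2/19) = -1.
Reciprocity: 5 ≡ 1 and 19 ≡ 3 (mod 4), so (5/19) = +(19/5).
Reduce top mod 5: now compute (4/5).
Pull out 2^2: since 5 ≡ 5 (mod 8), (2/5) = -1, so (2/5)^2 = +1.
Reached (1/5) = 1. Collecting the sign flips along the way, the symbol is +1.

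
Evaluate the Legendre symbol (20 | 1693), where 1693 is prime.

Pull out 2^2: since 1693 ≡ 5 (mod 8), (2/1693) = -1, so (2/1693)^2 = +1.
Reciprocity: 5 ≡ 1 and 1693 ≡ 1 (mod 4), so (5/1693) = +(1693/5).
Reduce top mod 5: now compute (3/5).
Reciprocity: 3 ≡ 3 and 5 ≡ 1 (mod 4), so (3/5) = +(5/3).
Reduce top mod 3: now compute (2/3).
Pull out 2: since 3 ≡ 3 (mod 8), (2/3) = -1.
Reached (1/3) = 1. Collecting the sign flips along the way, the symbol is -1.

-1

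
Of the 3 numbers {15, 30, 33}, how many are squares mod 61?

(15/61) = +1 → QR.
(30/61) = -1 → non-residue.
(33/61) = -1 → non-residue.
Total quadratic residues among the 3: 1.

1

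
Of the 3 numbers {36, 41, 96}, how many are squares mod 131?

2

(36/131) = +1 → QR.
(41/131) = +1 → QR.
(96/131) = -1 → non-residue.
Total quadratic residues among the 3: 2.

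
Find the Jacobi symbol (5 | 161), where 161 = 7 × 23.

1

Reciprocity: 5 ≡ 1 and 161 ≡ 1 (mod 4), so (5/161) = +(161/5).
Reduce top mod 5: now compute (1/5).
Reached (1/5) = 1. Collecting the sign flips along the way, the symbol is +1.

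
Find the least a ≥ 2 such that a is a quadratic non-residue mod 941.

(2/941) = −1, so 2 is the smallest positive non-residue mod 941.

2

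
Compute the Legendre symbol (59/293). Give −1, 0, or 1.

Reciprocity: 59 ≡ 3 and 293 ≡ 1 (mod 4), so (59/293) = +(293/59).
Reduce top mod 59: now compute (57/59).
Reciprocity: 57 ≡ 1 and 59 ≡ 3 (mod 4), so (57/59) = +(59/57).
Reduce top mod 57: now compute (2/57).
Pull out 2: since 57 ≡ 1 (mod 8), (2/57) = +1.
Reached (1/57) = 1. Collecting the sign flips along the way, the symbol is +1.

1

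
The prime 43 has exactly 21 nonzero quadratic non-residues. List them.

2,3,5,7,8,12,18,19,20,22,26,27,28,29,30,32,33,34,37,39,42

Square k = 1,…,21 (k and 43−k give the same square):
1²=1, 2²=4, 3²=9, 4²=16, 5²=25, 6²=36, 7²≡6, 8²≡21, 9²≡38, 10²≡14, 11²≡35, 12²≡15, 13²≡40, 14²≡24, 15²≡10, 16²≡41, 17²≡31, 18²≡23, 19²≡17, 20²≡13, 21²≡11 (mod 43).
The residues are {1, 4, 6, 9, 10, 11, 13, 14, 15, 16, 17, 21, 23, 24, 25, 31, 35, 36, 38, 40, 41}; the non-residues are the remaining 21 nonzero classes.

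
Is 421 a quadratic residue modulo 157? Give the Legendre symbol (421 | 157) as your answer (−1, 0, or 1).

First reduce: 421 ≡ 107 (mod 157).
Reciprocity: 107 ≡ 3 and 157 ≡ 1 (mod 4), so (107/157) = +(157/107).
Reduce top mod 107: now compute (50/107).
Pull out 2: since 107 ≡ 3 (mod 8), (2/107) = -1.
Reciprocity: 25 ≡ 1 and 107 ≡ 3 (mod 4), so (25/107) = +(107/25).
Reduce top mod 25: now compute (7/25).
Reciprocity: 7 ≡ 3 and 25 ≡ 1 (mod 4), so (7/25) = +(25/7).
Reduce top mod 7: now compute (4/7).
Pull out 2^2: since 7 ≡ 7 (mod 8), (2/7) = +1, so (2/7)^2 = +1.
Reached (1/7) = 1. Collecting the sign flips along the way, the symbol is -1.

-1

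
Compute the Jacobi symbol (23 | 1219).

Reciprocity: 23 ≡ 3 and 1219 ≡ 3 (mod 4), so (23/1219) = −(1219/23).
Reduce top mod 23: now compute (0/23).
Top reduces to 0: gcd > 1, so the symbol is 0.

0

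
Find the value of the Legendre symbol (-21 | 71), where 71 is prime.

Euler's criterion: (-21/71) ≡ 50^35 (mod 71).
50^2 ≡ 15 (mod 71)
50^4 ≡ 12 (mod 71)
50^8 ≡ 2 (mod 71)
50^16 ≡ 4 (mod 71)
50^32 ≡ 16 (mod 71)
50^35 = 50^(32+2+1) ≡ 1 (mod 71).
Result is 1, so (-21/71) = 1.

1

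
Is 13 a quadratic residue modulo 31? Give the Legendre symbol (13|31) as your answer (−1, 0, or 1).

-1

Reciprocity: 13 ≡ 1 and 31 ≡ 3 (mod 4), so (13/31) = +(31/13).
Reduce top mod 13: now compute (5/13).
Reciprocity: 5 ≡ 1 and 13 ≡ 1 (mod 4), so (5/13) = +(13/5).
Reduce top mod 5: now compute (3/5).
Reciprocity: 3 ≡ 3 and 5 ≡ 1 (mod 4), so (3/5) = +(5/3).
Reduce top mod 3: now compute (2/3).
Pull out 2: since 3 ≡ 3 (mod 8), (2/3) = -1.
Reached (1/3) = 1. Collecting the sign flips along the way, the symbol is -1.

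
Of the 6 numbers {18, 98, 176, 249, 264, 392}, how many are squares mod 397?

(18/397) = -1 → non-residue.
(98/397) = -1 → non-residue.
(176/397) = +1 → QR.
(249/397) = +1 → QR.
(264/397) = -1 → non-residue.
(392/397) = -1 → non-residue.
Total quadratic residues among the 6: 2.

2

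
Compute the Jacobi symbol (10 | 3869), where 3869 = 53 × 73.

-1

Pull out 2: since 3869 ≡ 5 (mod 8), (2/3869) = -1.
Reciprocity: 5 ≡ 1 and 3869 ≡ 1 (mod 4), so (5/3869) = +(3869/5).
Reduce top mod 5: now compute (4/5).
Pull out 2^2: since 5 ≡ 5 (mod 8), (2/5) = -1, so (2/5)^2 = +1.
Reached (1/5) = 1. Collecting the sign flips along the way, the symbol is -1.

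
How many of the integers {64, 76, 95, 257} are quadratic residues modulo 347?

(64/347) = +1 → QR.
(76/347) = -1 → non-residue.
(95/347) = +1 → QR.
(257/347) = -1 → non-residue.
Total quadratic residues among the 4: 2.

2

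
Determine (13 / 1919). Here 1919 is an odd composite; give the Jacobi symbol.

Reciprocity: 13 ≡ 1 and 1919 ≡ 3 (mod 4), so (13/1919) = +(1919/13).
Reduce top mod 13: now compute (8/13).
Pull out 2^3: since 13 ≡ 5 (mod 8), (2/13) = -1, so (2/13)^3 = -1.
Reached (1/13) = 1. Collecting the sign flips along the way, the symbol is -1.

-1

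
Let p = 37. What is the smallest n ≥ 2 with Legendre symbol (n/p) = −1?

2

(2/37) = −1, so 2 is the smallest positive non-residue mod 37.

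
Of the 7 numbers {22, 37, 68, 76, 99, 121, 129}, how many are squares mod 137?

7

(22/137) = +1 → QR.
(37/137) = +1 → QR.
(68/137) = +1 → QR.
(76/137) = +1 → QR.
(99/137) = +1 → QR.
(121/137) = +1 → QR.
(129/137) = +1 → QR.
Total quadratic residues among the 7: 7.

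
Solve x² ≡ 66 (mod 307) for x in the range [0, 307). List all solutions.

56, 251

Since 307 ≡ 3 (mod 4), a square root of 66 is 66^((307+1)/4) = 66^77 mod 307.
Repeated squaring: 66^2≡58, 66^4≡294, 66^8≡169, 66^16≡10, 66^32≡100, 66^64≡176 (mod 307).
66^77 = 66^(64+8+4+1) ≡ 251 (mod 307).
Check: 251² = 63001 ≡ 66 (mod 307). The two roots are 56 and 251.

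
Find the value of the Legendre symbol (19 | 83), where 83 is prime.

-1

Reciprocity: 19 ≡ 3 and 83 ≡ 3 (mod 4), so (19/83) = −(83/19).
Reduce top mod 19: now compute (7/19).
Reciprocity: 7 ≡ 3 and 19 ≡ 3 (mod 4), so (7/19) = −(19/7).
Reduce top mod 7: now compute (5/7).
Reciprocity: 5 ≡ 1 and 7 ≡ 3 (mod 4), so (5/7) = +(7/5).
Reduce top mod 5: now compute (2/5).
Pull out 2: since 5 ≡ 5 (mod 8), (2/5) = -1.
Reached (1/5) = 1. Collecting the sign flips along the way, the symbol is -1.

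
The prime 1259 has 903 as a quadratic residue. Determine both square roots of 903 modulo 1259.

Since 1259 ≡ 3 (mod 4), a square root of 903 is 903^((1259+1)/4) = 903^315 mod 1259.
Repeated squaring: 903^2≡836, 903^4≡151, 903^8≡139, 903^16≡436, 903^32≡1246, 903^64≡169, 903^128≡863, 903^256≡700 (mod 1259).
903^315 = 903^(256+32+16+8+2+1) ≡ 978 (mod 1259).
Check: 978² = 956484 ≡ 903 (mod 1259). The two roots are 281 and 978.

281, 978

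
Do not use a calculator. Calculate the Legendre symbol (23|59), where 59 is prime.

-1

Reciprocity: 23 ≡ 3 and 59 ≡ 3 (mod 4), so (23/59) = −(59/23).
Reduce top mod 23: now compute (13/23).
Reciprocity: 13 ≡ 1 and 23 ≡ 3 (mod 4), so (13/23) = +(23/13).
Reduce top mod 13: now compute (10/13).
Pull out 2: since 13 ≡ 5 (mod 8), (2/13) = -1.
Reciprocity: 5 ≡ 1 and 13 ≡ 1 (mod 4), so (5/13) = +(13/5).
Reduce top mod 5: now compute (3/5).
Reciprocity: 3 ≡ 3 and 5 ≡ 1 (mod 4), so (3/5) = +(5/3).
Reduce top mod 3: now compute (2/3).
Pull out 2: since 3 ≡ 3 (mod 8), (2/3) = -1.
Reached (1/3) = 1. Collecting the sign flips along the way, the symbol is -1.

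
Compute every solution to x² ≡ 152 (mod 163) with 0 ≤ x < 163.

Since 163 ≡ 3 (mod 4), a square root of 152 is 152^((163+1)/4) = 152^41 mod 163.
Repeated squaring: 152^2≡121, 152^4≡134, 152^8≡26, 152^16≡24, 152^32≡87 (mod 163).
152^41 = 152^(32+8+1) ≡ 57 (mod 163).
Check: 57² = 3249 ≡ 152 (mod 163). The two roots are 57 and 106.

57, 106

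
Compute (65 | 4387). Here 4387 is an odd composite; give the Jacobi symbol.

1

Reciprocity: 65 ≡ 1 and 4387 ≡ 3 (mod 4), so (65/4387) = +(4387/65).
Reduce top mod 65: now compute (32/65).
Pull out 2^5: since 65 ≡ 1 (mod 8), (2/65) = +1, so (2/65)^5 = +1.
Reached (1/65) = 1. Collecting the sign flips along the way, the symbol is +1.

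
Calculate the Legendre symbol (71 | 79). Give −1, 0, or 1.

-1

Euler's criterion: (71/79) ≡ 71^39 (mod 79).
71^2 ≡ 64 (mod 79)
71^4 ≡ 67 (mod 79)
71^8 ≡ 65 (mod 79)
71^16 ≡ 38 (mod 79)
71^32 ≡ 22 (mod 79)
71^39 = 71^(32+4+2+1) ≡ 78 (mod 79).
Result is 78 ≡ −1, so (71/79) = −1.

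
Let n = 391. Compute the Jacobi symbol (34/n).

Pull out 2: since 391 ≡ 7 (mod 8), (2/391) = +1.
Reciprocity: 17 ≡ 1 and 391 ≡ 3 (mod 4), so (17/391) = +(391/17).
Reduce top mod 17: now compute (0/17).
Top reduces to 0: gcd > 1, so the symbol is 0.

0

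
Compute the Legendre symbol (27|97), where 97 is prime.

Reciprocity: 27 ≡ 3 and 97 ≡ 1 (mod 4), so (27/97) = +(97/27).
Reduce top mod 27: now compute (16/27).
Pull out 2^4: since 27 ≡ 3 (mod 8), (2/27) = -1, so (2/27)^4 = +1.
Reached (1/27) = 1. Collecting the sign flips along the way, the symbol is +1.

1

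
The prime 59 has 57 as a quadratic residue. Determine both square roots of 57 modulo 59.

Since 59 ≡ 3 (mod 4), a square root of 57 is 57^((59+1)/4) = 57^15 mod 59.
Repeated squaring: 57^2≡4, 57^4≡16, 57^8≡20 (mod 59).
57^15 = 57^(8+4+2+1) ≡ 36 (mod 59).
Check: 36² = 1296 ≡ 57 (mod 59). The two roots are 23 and 36.

23, 36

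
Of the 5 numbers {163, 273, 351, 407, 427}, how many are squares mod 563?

3

(163/563) = -1 → non-residue.
(273/563) = +1 → QR.
(351/563) = +1 → QR.
(407/563) = -1 → non-residue.
(427/563) = +1 → QR.
Total quadratic residues among the 5: 3.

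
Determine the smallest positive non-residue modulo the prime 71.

(2/71) = +1, so 2 is a residue.
(3/71) = +1, so 3 is a residue.
(4/71) = +1, so 4 is a residue.
(5/71) = +1, so 5 is a residue.
(6/71) = +1, so 6 is a residue.
(7/71) = −1, so 7 is the smallest positive non-residue mod 71.

7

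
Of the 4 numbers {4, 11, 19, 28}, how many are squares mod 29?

(4/29) = +1 → QR.
(11/29) = -1 → non-residue.
(19/29) = -1 → non-residue.
(28/29) = +1 → QR.
Total quadratic residues among the 4: 2.

2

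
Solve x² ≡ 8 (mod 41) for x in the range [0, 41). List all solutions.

41 ≡ 1 (mod 4), so we find a root by search.
Trying successive values, 7² = 49 ≡ 8 (mod 41). The other root is 41 − 7 = 34.

7, 34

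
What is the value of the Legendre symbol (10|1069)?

Pull out 2: since 1069 ≡ 5 (mod 8), (2/1069) = -1.
Reciprocity: 5 ≡ 1 and 1069 ≡ 1 (mod 4), so (5/1069) = +(1069/5).
Reduce top mod 5: now compute (4/5).
Pull out 2^2: since 5 ≡ 5 (mod 8), (2/5) = -1, so (2/5)^2 = +1.
Reached (1/5) = 1. Collecting the sign flips along the way, the symbol is -1.

-1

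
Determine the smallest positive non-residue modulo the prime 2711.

(2/2711) = +1, so 2 is a residue.
(3/2711) = +1, so 3 is a residue.
(4/2711) = +1, so 4 is a residue.
(5/2711) = +1, so 5 is a residue.
(6/2711) = +1, so 6 is a residue.
(7/2711) = −1, so 7 is the smallest positive non-residue mod 2711.

7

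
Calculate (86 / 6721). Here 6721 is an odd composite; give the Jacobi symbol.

Pull out 2: since 6721 ≡ 1 (mod 8), (2/6721) = +1.
Reciprocity: 43 ≡ 3 and 6721 ≡ 1 (mod 4), so (43/6721) = +(6721/43).
Reduce top mod 43: now compute (13/43).
Reciprocity: 13 ≡ 1 and 43 ≡ 3 (mod 4), so (13/43) = +(43/13).
Reduce top mod 13: now compute (4/13).
Pull out 2^2: since 13 ≡ 5 (mod 8), (2/13) = -1, so (2/13)^2 = +1.
Reached (1/13) = 1. Collecting the sign flips along the way, the symbol is +1.

1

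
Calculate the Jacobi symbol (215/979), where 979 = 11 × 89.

1

Reciprocity: 215 ≡ 3 and 979 ≡ 3 (mod 4), so (215/979) = −(979/215).
Reduce top mod 215: now compute (119/215).
Reciprocity: 119 ≡ 3 and 215 ≡ 3 (mod 4), so (119/215) = −(215/119).
Reduce top mod 119: now compute (96/119).
Pull out 2^5: since 119 ≡ 7 (mod 8), (2/119) = +1, so (2/119)^5 = +1.
Reciprocity: 3 ≡ 3 and 119 ≡ 3 (mod 4), so (3/119) = −(119/3).
Reduce top mod 3: now compute (2/3).
Pull out 2: since 3 ≡ 3 (mod 8), (2/3) = -1.
Reached (1/3) = 1. Collecting the sign flips along the way, the symbol is +1.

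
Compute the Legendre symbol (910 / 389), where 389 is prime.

Euler's criterion: (910/389) ≡ 132^194 (mod 389).
132^2 ≡ 308 (mod 389)
132^4 ≡ 337 (mod 389)
132^8 ≡ 370 (mod 389)
132^16 ≡ 361 (mod 389)
132^32 ≡ 6 (mod 389)
132^64 ≡ 36 (mod 389)
132^128 ≡ 129 (mod 389)
132^194 = 132^(128+64+2) ≡ 388 (mod 389).
Result is 388 ≡ −1, so (910/389) = −1.

-1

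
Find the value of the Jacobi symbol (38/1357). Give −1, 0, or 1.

1

Pull out 2: since 1357 ≡ 5 (mod 8), (2/1357) = -1.
Reciprocity: 19 ≡ 3 and 1357 ≡ 1 (mod 4), so (19/1357) = +(1357/19).
Reduce top mod 19: now compute (8/19).
Pull out 2^3: since 19 ≡ 3 (mod 8), (2/19) = -1, so (2/19)^3 = -1.
Reached (1/19) = 1. Collecting the sign flips along the way, the symbol is +1.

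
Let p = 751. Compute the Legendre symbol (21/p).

1

Euler's criterion: (21/751) ≡ 21^375 (mod 751).
21^2 ≡ 441 (mod 751)
21^4 ≡ 723 (mod 751)
21^8 ≡ 33 (mod 751)
21^16 ≡ 338 (mod 751)
21^32 ≡ 92 (mod 751)
21^64 ≡ 203 (mod 751)
21^128 ≡ 655 (mod 751)
21^256 ≡ 204 (mod 751)
21^375 = 21^(256+64+32+16+4+2+1) ≡ 1 (mod 751).
Result is 1, so (21/751) = 1.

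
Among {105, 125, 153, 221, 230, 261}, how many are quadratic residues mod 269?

(105/269) = +1 → QR.
(125/269) = +1 → QR.
(153/269) = -1 → non-residue.
(221/269) = -1 → non-residue.
(230/269) = -1 → non-residue.
(261/269) = -1 → non-residue.
Total quadratic residues among the 6: 2.

2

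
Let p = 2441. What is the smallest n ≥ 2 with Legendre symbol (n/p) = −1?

(2/2441) = +1, so 2 is a residue.
(3/2441) = −1, so 3 is the smallest positive non-residue mod 2441.

3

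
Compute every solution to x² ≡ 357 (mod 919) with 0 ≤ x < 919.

334, 585

Since 919 ≡ 3 (mod 4), a square root of 357 is 357^((919+1)/4) = 357^230 mod 919.
Repeated squaring: 357^2≡627, 357^4≡716, 357^8≡773, 357^16≡179, 357^32≡795, 357^64≡672, 357^128≡355 (mod 919).
357^230 = 357^(128+64+32+4+2) ≡ 585 (mod 919).
Check: 585² = 342225 ≡ 357 (mod 919). The two roots are 334 and 585.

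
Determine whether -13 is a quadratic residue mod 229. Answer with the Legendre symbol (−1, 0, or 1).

-1

Euler's criterion: (-13/229) ≡ 216^114 (mod 229).
216^2 ≡ 169 (mod 229)
216^4 ≡ 165 (mod 229)
216^8 ≡ 203 (mod 229)
216^16 ≡ 218 (mod 229)
216^32 ≡ 121 (mod 229)
216^64 ≡ 214 (mod 229)
216^114 = 216^(64+32+16+2) ≡ 228 (mod 229).
Result is 228 ≡ −1, so (-13/229) = −1.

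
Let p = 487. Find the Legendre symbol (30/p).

Euler's criterion: (30/487) ≡ 30^243 (mod 487).
30^2 ≡ 413 (mod 487)
30^4 ≡ 119 (mod 487)
30^8 ≡ 38 (mod 487)
30^16 ≡ 470 (mod 487)
30^32 ≡ 289 (mod 487)
30^64 ≡ 244 (mod 487)
30^128 ≡ 122 (mod 487)
30^243 = 30^(128+64+32+16+2+1) ≡ 1 (mod 487).
Result is 1, so (30/487) = 1.

1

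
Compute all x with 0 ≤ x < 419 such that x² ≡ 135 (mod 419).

Since 419 ≡ 3 (mod 4), a square root of 135 is 135^((419+1)/4) = 135^105 mod 419.
Repeated squaring: 135^2≡208, 135^4≡107, 135^8≡136, 135^16≡60, 135^32≡248, 135^64≡330 (mod 419).
135^105 = 135^(64+32+8+1) ≡ 215 (mod 419).
Check: 215² = 46225 ≡ 135 (mod 419). The two roots are 204 and 215.

204, 215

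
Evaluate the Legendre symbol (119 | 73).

1

Euler's criterion: (119/73) ≡ 46^36 (mod 73).
46^2 ≡ 72 (mod 73)
46^4 ≡ 1 (mod 73)
46^8 ≡ 1 (mod 73)
46^16 ≡ 1 (mod 73)
46^32 ≡ 1 (mod 73)
46^36 = 46^(32+4) ≡ 1 (mod 73).
Result is 1, so (119/73) = 1.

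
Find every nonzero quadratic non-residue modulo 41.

Square k = 1,…,20 (k and 41−k give the same square):
1²=1, 2²=4, 3²=9, 4²=16, 5²=25, 6²=36, 7²≡8, 8²≡23, 9²≡40, 10²≡18, 11²≡39, 12²≡21, 13²≡5, 14²≡32, 15²≡20, 16²≡10, 17²≡2, 18²≡37, 19²≡33, 20²≡31 (mod 41).
The residues are {1, 2, 4, 5, 8, 9, 10, 16, 18, 20, 21, 23, 25, 31, 32, 33, 36, 37, 39, 40}; the non-residues are the remaining 20 nonzero classes.

3, 6, 7, 11, 12, 13, 14, 15, 17, 19, 22, 24, 26, 27, 28, 29, 30, 34, 35, 38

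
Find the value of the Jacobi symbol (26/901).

Pull out 2: since 901 ≡ 5 (mod 8), (2/901) = -1.
Reciprocity: 13 ≡ 1 and 901 ≡ 1 (mod 4), so (13/901) = +(901/13).
Reduce top mod 13: now compute (4/13).
Pull out 2^2: since 13 ≡ 5 (mod 8), (2/13) = -1, so (2/13)^2 = +1.
Reached (1/13) = 1. Collecting the sign flips along the way, the symbol is -1.

-1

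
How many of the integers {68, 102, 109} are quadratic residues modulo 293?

3

(68/293) = +1 → QR.
(102/293) = +1 → QR.
(109/293) = +1 → QR.
Total quadratic residues among the 3: 3.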